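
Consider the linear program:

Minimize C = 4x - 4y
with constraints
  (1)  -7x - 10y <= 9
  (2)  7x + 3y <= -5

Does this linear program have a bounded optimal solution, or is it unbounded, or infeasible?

From the feasible point (-23/49, -4/7), moving in the direction (-10, 7) keeps every constraint satisfied while C decreases without bound.

unbounded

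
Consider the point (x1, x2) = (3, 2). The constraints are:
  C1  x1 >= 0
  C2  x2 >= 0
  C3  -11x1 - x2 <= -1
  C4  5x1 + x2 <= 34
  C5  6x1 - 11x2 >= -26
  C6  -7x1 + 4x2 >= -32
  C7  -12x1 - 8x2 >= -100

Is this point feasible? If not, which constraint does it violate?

feasible

C1: 3 ≥ 0 ✓
C2: 2 ≥ 0 ✓
C3: -35 ≤ -1 ✓
C4: 17 ≤ 34 ✓
C5: -4 ≥ -26 ✓
C6: -13 ≥ -32 ✓
C7: -52 ≥ -100 ✓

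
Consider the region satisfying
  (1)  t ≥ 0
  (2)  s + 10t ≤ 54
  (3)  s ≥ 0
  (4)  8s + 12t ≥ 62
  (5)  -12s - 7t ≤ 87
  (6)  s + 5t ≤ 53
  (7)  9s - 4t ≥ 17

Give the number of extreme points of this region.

5

The feasible vertices (each the meet of two boundaries and inside every other half-plane) are:
  (31/4, 0)
  (53, 0)
  (52, 1/5)
  (193/47, 469/94)
  (113/35, 211/70)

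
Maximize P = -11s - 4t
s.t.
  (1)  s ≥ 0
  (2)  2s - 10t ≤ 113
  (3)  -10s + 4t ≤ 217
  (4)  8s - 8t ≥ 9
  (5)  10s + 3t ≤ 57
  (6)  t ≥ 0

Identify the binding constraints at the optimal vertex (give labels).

(4) and (6)

Corner points and P = -11s - 4t:
  (483/104, 183/52) → P = -6777/104
  (9/8, 0) → P = -99/8
  (57/10, 0) → P = -627/10

The maximum is at (9/8, 0). Substituting into each constraint, equality holds for (4) and (6); the remaining constraints have slack.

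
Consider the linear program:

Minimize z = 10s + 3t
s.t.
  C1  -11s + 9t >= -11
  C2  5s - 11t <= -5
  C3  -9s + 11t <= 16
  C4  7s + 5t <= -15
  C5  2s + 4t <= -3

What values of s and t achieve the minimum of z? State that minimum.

s = -11/4, t = -35/44, minimum z = -1315/44

Feasible corners and z = 10s + 3t:
  (-11/4, -35/44) → z = -1315/44
  (-95/51, -20/51) → z = -1010/51
  (-245/122, -23/122) → z = -2519/122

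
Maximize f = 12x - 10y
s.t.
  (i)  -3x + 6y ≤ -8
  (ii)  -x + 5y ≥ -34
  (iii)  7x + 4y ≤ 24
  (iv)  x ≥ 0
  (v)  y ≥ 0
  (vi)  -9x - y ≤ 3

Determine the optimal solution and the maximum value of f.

Corner points and f = 12x - 10y:
  (88/27, 8/27) → f = 976/27
  (8/3, 0) → f = 32
  (24/7, 0) → f = 288/7

x = 24/7, y = 0, maximum f = 288/7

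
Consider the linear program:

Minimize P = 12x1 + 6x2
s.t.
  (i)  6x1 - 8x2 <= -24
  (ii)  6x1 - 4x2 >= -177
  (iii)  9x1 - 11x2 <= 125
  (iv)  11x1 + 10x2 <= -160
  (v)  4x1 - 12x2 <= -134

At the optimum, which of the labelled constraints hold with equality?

(ii) and (v)

Corner points and P = 12x1 + 6x2:
  (-1205/52, 987/104) → P = -11499/52
  (-397/14, 12/7) → P = -330
  (-815/43, 417/86) → P = -8529/43

The minimum is at (-397/14, 12/7). Substituting into each constraint, equality holds for (ii) and (v); the remaining constraints have slack.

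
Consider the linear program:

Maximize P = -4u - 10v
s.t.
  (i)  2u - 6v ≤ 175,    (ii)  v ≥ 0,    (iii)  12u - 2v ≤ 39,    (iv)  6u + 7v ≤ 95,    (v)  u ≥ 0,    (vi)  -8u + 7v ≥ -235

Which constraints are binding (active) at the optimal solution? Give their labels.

(ii) and (v)

Feasible corners and P = -4u - 10v:
  (13/4, 0) → P = -13
  (0, 0) → P = 0
  (463/96, 151/16) → P = -341/3
  (0, 95/7) → P = -950/7

The maximum is at (0, 0). Substituting into each constraint, equality holds for (ii) and (v); the remaining constraints have slack.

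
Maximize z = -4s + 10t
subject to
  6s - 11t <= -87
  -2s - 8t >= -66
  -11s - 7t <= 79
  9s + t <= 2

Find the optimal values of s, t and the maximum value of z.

Corner points and z = -4s + 10t:
  (-1478/163, 483/163) → z = 10742/163
  (-13/21, 53/7) → z = 1642/21
  (-547/37, 442/37) → z = 6608/37
  (-5/7, 59/7) → z = 610/7

At the optimal vertex, -2s - 8t = -66 and -11s - 7t = 79.
Solving simultaneously gives s = -547/37, t = 442/37.

s = -547/37, t = 442/37, maximum z = 6608/37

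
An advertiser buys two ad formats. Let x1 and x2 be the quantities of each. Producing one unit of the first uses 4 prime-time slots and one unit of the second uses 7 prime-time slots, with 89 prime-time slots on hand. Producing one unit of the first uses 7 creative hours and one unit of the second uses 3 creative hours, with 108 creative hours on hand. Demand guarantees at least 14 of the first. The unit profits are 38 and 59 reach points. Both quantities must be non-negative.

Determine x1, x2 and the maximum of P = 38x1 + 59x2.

x1 = 14, x2 = 10/3, maximum P = 2186/3

Corner points and P = 38x1 + 59x2:
  (108/7, 0) → P = 4104/7
  (14, 0) → P = 532
  (14, 10/3) → P = 2186/3

The binding constraints are 7x1 + 3x2 = 108 and x1 = 14.
Solving simultaneously gives x1 = 14, x2 = 10/3.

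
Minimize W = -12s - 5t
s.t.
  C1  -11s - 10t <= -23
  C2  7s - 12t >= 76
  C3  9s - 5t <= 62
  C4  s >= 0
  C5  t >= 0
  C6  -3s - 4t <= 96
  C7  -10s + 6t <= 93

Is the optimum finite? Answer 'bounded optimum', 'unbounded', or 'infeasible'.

The boundaries -11s - 10t = -23 and s = 0 meet at (0, 23/10), but that point violates 7s - 12t ≥ 76. Every candidate vertex is excluded by some other constraint, so the feasible region is empty.

infeasible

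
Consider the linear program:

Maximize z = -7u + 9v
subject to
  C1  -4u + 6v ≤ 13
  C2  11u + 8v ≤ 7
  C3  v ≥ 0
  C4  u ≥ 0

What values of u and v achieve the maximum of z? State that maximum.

Corner points and z = -7u + 9v:
  (7/11, 0) → z = -49/11
  (0, 7/8) → z = 63/8
  (0, 0) → z = 0

The binding constraints are 11u + 8v = 7 and u = 0.
Solving simultaneously gives u = 0, v = 7/8.

u = 0, v = 7/8, maximum z = 63/8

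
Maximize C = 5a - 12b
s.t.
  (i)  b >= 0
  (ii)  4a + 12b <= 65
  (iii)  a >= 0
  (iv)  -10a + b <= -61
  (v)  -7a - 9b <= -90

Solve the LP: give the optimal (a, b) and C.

Corner points and C = 5a - 12b:
  (65/4, 0) → C = 325/4
  (90/7, 0) → C = 450/7
  (165/16, 95/48) → C = 445/16

a = 65/4, b = 0, maximum C = 325/4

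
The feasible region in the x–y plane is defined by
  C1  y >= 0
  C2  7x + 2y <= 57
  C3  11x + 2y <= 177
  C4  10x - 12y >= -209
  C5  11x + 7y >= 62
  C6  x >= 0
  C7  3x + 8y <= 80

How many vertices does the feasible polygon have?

The feasible vertices (each the meet of two boundaries and inside every other half-plane) are:
  (57/7, 0)
  (62/11, 0)
  (148/25, 389/50)
  (0, 62/7)
  (0, 10)

5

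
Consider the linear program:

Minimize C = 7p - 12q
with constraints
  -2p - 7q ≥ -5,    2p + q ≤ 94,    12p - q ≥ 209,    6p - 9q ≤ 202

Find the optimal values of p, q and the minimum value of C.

p = 734/43, q = -179/43, minimum C = 7286/43

Extreme points and C = 7p - 12q:
  (734/43, -179/43) → C = 7286/43
  (1459/60, -187/30) → C = 14701/60
  (1679/102, -195/17) → C = 25793/102

At the optimal vertex, -2p - 7q = -5 and 12p - q = 209.
Solving simultaneously gives p = 734/43, q = -179/43.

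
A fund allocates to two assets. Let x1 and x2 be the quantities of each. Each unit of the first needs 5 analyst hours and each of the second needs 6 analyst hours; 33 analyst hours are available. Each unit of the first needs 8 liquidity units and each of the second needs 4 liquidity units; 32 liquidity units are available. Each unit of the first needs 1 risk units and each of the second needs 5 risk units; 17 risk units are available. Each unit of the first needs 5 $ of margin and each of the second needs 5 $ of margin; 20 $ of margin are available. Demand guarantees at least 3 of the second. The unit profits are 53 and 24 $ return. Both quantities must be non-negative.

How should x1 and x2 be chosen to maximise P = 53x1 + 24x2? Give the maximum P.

The binding constraints are 5x1 + 5x2 = 20 and x2 = 3.
Solving simultaneously gives x1 = 1, x2 = 3.

x1 = 1, x2 = 3, maximum P = 125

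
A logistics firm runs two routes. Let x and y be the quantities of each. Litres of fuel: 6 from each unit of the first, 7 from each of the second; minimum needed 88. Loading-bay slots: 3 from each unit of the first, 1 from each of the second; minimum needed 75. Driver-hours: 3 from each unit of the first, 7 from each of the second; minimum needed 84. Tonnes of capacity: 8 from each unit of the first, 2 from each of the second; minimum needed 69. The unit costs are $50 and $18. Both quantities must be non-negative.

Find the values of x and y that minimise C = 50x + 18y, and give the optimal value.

x = 49/2, y = 3/2, minimum C = 1252

The feasible region is unbounded (it extends along (0, 1), (1, 0)), but C strictly increases along every unbounded feasible direction, so there is no improving ray and the minimum is attained at a vertex.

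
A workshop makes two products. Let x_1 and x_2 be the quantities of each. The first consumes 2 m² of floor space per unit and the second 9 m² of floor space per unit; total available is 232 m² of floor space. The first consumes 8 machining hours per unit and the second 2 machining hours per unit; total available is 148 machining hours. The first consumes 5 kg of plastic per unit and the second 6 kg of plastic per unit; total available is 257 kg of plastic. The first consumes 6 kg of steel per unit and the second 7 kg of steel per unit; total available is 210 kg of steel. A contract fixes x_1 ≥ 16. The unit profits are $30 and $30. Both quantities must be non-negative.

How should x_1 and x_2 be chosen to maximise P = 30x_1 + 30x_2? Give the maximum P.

Vertices and P = 30x_1 + 30x_2:
  (37/2, 0) → P = 555
  (16, 0) → P = 480
  (16, 10) → P = 780

The optimum lies where 8x_1 + 2x_2 = 148 and x_1 = 16.
Solving simultaneously gives x_1 = 16, x_2 = 10.

x_1 = 16, x_2 = 10, maximum P = 780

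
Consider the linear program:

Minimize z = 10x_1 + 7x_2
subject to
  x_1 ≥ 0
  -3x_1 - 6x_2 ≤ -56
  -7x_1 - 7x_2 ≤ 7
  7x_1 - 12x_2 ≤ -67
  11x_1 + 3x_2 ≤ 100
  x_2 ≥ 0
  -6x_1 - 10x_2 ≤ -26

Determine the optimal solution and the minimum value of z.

Vertices and z = 10x_1 + 7x_2:
  (0, 28/3) → z = 196/3
  (0, 100/3) → z = 700/3
  (45/13, 593/78) → z = 527/6
  (111/17, 479/51) → z = 6683/51

At the optimal vertex, x_1 = 0 and -3x_1 - 6x_2 = -56.
Solving simultaneously gives x_1 = 0, x_2 = 28/3.

x_1 = 0, x_2 = 28/3, minimum z = 196/3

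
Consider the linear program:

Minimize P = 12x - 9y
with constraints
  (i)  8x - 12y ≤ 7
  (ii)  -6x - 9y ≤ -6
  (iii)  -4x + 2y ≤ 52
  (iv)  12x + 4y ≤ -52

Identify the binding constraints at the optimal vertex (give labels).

(iii) and (iv)

Vertices and P = 12x - 9y:
  (-19/2, 7) → P = -177
  (-41/7, 32/7) → P = -780/7
  (-39/5, 52/5) → P = -936/5

The minimum is at (-39/5, 52/5). Substituting into each constraint, equality holds for (iii) and (iv); the remaining constraints have slack.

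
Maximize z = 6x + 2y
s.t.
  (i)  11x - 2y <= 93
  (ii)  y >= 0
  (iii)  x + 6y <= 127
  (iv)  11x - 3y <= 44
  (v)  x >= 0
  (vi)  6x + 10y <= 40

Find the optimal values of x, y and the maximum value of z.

Corner points and z = 6x + 2y:
  (4, 0) → z = 24
  (0, 0) → z = 0
  (35/8, 11/8) → z = 29
  (0, 4) → z = 8

x = 35/8, y = 11/8, maximum z = 29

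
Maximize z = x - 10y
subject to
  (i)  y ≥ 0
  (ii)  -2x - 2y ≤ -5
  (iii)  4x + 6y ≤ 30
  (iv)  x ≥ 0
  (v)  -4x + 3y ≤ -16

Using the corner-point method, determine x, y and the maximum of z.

x = 15/2, y = 0, maximum z = 15/2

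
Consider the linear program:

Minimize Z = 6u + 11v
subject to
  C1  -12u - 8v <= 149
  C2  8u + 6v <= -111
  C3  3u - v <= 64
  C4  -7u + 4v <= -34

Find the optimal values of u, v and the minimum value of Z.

Corner points and Z = 6u + 11v:
  (-3/4, -35/2) → Z = -197
  (121/12, -135/4) → Z = -1243/4
  (21/2, -65/2) → Z = -589/2

u = 121/12, v = -135/4, minimum Z = -1243/4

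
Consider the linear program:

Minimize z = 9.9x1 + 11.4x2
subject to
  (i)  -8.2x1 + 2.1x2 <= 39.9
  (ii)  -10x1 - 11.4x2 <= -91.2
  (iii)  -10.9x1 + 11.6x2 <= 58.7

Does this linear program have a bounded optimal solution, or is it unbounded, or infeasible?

From the feasible point (19437/12013, 79054/12013), moving in the direction (11.4, -10) keeps every constraint satisfied while z decreases without bound.

unbounded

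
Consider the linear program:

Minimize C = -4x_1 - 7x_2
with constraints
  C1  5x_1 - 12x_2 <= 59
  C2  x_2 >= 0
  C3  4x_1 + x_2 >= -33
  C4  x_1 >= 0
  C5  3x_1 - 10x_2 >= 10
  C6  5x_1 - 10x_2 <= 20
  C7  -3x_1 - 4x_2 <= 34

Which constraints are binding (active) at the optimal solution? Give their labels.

Feasible corners and C = -4x_1 - 7x_2:
  (10/3, 0) → C = -40/3
  (4, 0) → C = -16
  (5, 1/2) → C = -47/2

The minimum is at (5, 1/2). Substituting into each constraint, equality holds for C5 and C6; the remaining constraints have slack.

C5 and C6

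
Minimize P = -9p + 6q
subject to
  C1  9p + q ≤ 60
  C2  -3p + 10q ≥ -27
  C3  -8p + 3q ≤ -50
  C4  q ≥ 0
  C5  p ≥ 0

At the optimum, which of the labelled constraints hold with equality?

C1 and C4

Corner points and P = -9p + 6q:
  (46/7, 6/7) → P = -54
  (20/3, 0) → P = -60
  (25/4, 0) → P = -225/4

The minimum is at (20/3, 0). Substituting into each constraint, equality holds for C1 and C4; the remaining constraints have slack.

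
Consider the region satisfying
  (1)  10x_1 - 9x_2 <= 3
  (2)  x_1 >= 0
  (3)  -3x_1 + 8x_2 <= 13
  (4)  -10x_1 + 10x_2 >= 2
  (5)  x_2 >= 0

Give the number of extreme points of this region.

The feasible vertices (each the meet of two boundaries and inside every other half-plane) are:
  (0, 13/8)
  (0, 1/5)
  (57/25, 62/25)

3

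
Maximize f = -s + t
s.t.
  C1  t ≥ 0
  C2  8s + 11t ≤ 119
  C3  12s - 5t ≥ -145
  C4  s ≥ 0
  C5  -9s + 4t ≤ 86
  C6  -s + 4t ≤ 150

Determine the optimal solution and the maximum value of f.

Extreme points and f = -s + t:
  (119/8, 0) → f = -119/8
  (0, 0) → f = 0
  (0, 119/11) → f = 119/11

The binding constraints are 8s + 11t = 119 and s = 0.
Solving simultaneously gives s = 0, t = 119/11.

s = 0, t = 119/11, maximum f = 119/11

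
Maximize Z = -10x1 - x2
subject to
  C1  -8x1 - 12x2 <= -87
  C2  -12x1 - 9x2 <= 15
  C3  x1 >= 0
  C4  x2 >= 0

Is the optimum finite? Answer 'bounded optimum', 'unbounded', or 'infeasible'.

Vertices and Z = -10x1 - x2:
  (0, 29/4) → Z = -29/4
  (87/8, 0) → Z = -435/4
The feasible region has finitely many vertices and no improving ray; the maximum is -29/4 at (0, 29/4).

bounded optimum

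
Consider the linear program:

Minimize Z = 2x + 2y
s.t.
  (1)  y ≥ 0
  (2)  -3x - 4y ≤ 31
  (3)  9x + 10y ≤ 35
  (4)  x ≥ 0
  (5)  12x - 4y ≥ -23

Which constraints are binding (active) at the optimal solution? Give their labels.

(1) and (4)

Vertices and Z = 2x + 2y:
  (35/9, 0) → Z = 70/9
  (0, 0) → Z = 0
  (0, 7/2) → Z = 7

The minimum is at (0, 0). Substituting into each constraint, equality holds for (1) and (4); the remaining constraints have slack.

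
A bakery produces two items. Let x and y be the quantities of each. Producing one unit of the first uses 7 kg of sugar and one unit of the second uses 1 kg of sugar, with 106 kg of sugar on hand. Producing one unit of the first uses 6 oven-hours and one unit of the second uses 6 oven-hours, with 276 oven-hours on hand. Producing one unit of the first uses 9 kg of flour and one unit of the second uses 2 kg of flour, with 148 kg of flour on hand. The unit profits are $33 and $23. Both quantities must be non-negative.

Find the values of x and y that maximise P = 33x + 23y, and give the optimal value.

Feasible corners and P = 33x + 23y:
  (0, 0) → P = 0
  (0, 46) → P = 1058
  (106/7, 0) → P = 3498/7
  (64/5, 82/5) → P = 3998/5
  (8, 38) → P = 1138

The binding constraints are 6x + 6y = 276 and 9x + 2y = 148.
Solving simultaneously gives x = 8, y = 38.

x = 8, y = 38, maximum P = 1138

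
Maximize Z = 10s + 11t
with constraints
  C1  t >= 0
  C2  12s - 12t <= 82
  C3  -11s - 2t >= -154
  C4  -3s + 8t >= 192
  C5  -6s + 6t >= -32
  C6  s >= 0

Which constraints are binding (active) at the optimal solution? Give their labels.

C3 and C6

Feasible corners and Z = 10s + 11t:
  (424/47, 1287/47) → Z = 18397/47
  (0, 77) → Z = 847
  (0, 24) → Z = 264

The maximum is at (0, 77). Substituting into each constraint, equality holds for C3 and C6; the remaining constraints have slack.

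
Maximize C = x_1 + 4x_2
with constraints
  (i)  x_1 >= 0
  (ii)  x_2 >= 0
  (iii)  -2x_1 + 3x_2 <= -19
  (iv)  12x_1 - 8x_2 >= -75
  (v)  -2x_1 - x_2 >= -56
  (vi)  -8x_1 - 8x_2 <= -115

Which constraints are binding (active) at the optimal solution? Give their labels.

(iii) and (v)

Corner points and C = x_1 + 4x_2:
  (28, 0) → C = 28
  (115/8, 0) → C = 115/8
  (187/8, 37/4) → C = 483/8
  (497/40, 39/20) → C = 809/40

The maximum is at (187/8, 37/4). Substituting into each constraint, equality holds for (iii) and (v); the remaining constraints have slack.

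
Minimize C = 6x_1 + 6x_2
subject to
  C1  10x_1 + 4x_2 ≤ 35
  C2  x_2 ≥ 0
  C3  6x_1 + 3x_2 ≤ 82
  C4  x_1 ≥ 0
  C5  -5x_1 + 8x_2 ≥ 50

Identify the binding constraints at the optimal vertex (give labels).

Feasible corners and C = 6x_1 + 6x_2:
  (0, 35/4) → C = 105/2
  (4/5, 27/4) → C = 453/10
  (0, 25/4) → C = 75/2

The minimum is at (0, 25/4). Substituting into each constraint, equality holds for C4 and C5; the remaining constraints have slack.

C4 and C5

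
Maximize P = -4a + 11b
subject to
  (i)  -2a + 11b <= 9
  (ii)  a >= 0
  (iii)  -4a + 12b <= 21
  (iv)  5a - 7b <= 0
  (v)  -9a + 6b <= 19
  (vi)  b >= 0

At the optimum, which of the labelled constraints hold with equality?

(i) and (ii)

Corner points and P = -4a + 11b:
  (0, 9/11) → P = 9
  (63/41, 45/41) → P = 243/41
  (0, 0) → P = 0

The maximum is at (0, 9/11). Substituting into each constraint, equality holds for (i) and (ii); the remaining constraints have slack.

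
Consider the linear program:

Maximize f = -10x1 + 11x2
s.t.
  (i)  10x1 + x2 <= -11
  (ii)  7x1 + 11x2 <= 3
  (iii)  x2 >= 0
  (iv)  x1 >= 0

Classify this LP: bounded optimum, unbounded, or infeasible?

The boundaries 10x1 + x2 = -11 and 7x1 + 11x2 = 3 meet at (-124/103, 107/103), but that point violates x1 ≥ 0. Every candidate vertex is excluded by some other constraint, so the feasible region is empty.

infeasible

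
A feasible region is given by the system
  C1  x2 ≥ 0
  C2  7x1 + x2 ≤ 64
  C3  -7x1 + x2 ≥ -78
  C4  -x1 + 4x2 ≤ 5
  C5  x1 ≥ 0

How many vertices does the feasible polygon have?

Pairwise boundary intersections that survive every other constraint:
  (64/7, 0)
  (0, 0)
  (251/29, 99/29)
  (0, 5/4)

4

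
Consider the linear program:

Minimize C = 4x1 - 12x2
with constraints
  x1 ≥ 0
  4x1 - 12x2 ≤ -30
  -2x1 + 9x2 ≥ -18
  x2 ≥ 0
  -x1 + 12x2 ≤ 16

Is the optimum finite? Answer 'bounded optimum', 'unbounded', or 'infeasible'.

The boundaries x1 = 0 and 4x1 - 12x2 = -30 meet at (0, 5/2), but that point violates -x1 + 12x2 ≤ 16. Every candidate vertex is excluded by some other constraint, so the feasible region is empty.

infeasible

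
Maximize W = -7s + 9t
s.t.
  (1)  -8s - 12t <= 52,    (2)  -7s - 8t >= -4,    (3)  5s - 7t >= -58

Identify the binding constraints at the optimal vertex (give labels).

Feasible corners and W = -7s + 9t:
  (116/5, -99/5) → W = -1703/5
  (-265/29, 51/29) → W = 2314/29
  (-436/89, 426/89) → W = 6886/89

The maximum is at (-265/29, 51/29). Substituting into each constraint, equality holds for (1) and (3); the remaining constraints have slack.

(1) and (3)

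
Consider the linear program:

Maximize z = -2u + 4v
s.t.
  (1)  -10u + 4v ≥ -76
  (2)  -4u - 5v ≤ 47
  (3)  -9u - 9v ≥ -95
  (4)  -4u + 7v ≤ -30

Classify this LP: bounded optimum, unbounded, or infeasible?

bounded optimum

Corner points and z = -2u + 4v:
  (32/11, -129/11) → z = -580/11
  (206/27, 2/27) → z = -404/27
  (-179/48, -77/12) → z = -437/24
The feasible region has finitely many vertices and no improving ray; the maximum is -404/27 at (206/27, 2/27).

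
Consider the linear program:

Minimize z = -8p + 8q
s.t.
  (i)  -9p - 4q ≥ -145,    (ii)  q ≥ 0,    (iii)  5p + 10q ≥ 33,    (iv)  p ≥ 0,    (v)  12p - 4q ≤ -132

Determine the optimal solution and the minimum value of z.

Extreme points and z = -8p + 8q:
  (0, 145/4) → z = 290
  (13/21, 244/7) → z = 5752/21
  (0, 33) → z = 264

The optimum lies where p = 0 and 12p - 4q = -132.
Solving simultaneously gives p = 0, q = 33.

p = 0, q = 33, minimum z = 264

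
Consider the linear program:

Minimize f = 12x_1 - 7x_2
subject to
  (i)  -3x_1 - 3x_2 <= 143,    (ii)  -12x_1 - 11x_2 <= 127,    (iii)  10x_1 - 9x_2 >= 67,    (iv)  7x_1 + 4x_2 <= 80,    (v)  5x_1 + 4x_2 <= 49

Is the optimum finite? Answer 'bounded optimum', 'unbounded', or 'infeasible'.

Feasible corners and f = 12x_1 - 7x_2:
  (-203/109, -1037/109) → f = 4823/109
  (1388/29, -1849/29) → f = 29599/29
  (709/85, 31/17) → f = 7423/85
  (31/2, -57/8) → f = 1887/8
The feasible region has finitely many vertices and no improving ray; the minimum is 4823/109 at (-203/109, -1037/109).

bounded optimum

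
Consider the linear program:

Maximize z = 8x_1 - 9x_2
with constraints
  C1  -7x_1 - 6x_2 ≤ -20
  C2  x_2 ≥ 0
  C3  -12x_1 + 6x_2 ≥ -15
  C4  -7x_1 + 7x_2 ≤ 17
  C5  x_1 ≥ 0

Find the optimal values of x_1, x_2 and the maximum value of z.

Vertices and z = 8x_1 - 9x_2:
  (35/19, 45/38) → z = 155/38
  (38/91, 37/13) → z = -2027/91
  (69/14, 103/14) → z = -375/14

The optimum lies where -7x_1 - 6x_2 = -20 and -12x_1 + 6x_2 = -15.
Solving simultaneously gives x_1 = 35/19, x_2 = 45/38.

x_1 = 35/19, x_2 = 45/38, maximum z = 155/38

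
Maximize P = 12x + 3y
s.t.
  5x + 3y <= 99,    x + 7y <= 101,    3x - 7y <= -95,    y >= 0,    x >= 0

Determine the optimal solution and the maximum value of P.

The binding constraints are x + 7y = 101 and 3x - 7y = -95.
Solving simultaneously gives x = 3/2, y = 199/14.

x = 3/2, y = 199/14, maximum P = 849/14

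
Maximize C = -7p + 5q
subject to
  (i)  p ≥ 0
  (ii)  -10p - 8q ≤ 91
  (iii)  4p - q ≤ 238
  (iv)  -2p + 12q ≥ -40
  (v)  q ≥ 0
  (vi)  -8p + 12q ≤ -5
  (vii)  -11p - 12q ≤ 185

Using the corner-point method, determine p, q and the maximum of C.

Feasible corners and C = -7p + 5q:
  (1408/23, 158/23) → C = -9066/23
  (2851/40, 471/10) → C = -10537/40
  (20, 0) → C = -140
  (5/8, 0) → C = -35/8

The optimum lies where q = 0 and -8p + 12q = -5.
Solving simultaneously gives p = 5/8, q = 0.

p = 5/8, q = 0, maximum C = -35/8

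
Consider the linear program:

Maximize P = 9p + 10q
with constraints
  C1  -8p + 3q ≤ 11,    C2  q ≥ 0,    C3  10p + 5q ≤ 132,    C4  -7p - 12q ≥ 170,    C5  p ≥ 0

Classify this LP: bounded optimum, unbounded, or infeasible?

The boundaries -8p + 3q = 11 and 10p + 5q = 132 meet at (341/70, 583/35), but that point violates -7p - 12q ≥ 170. Every candidate vertex is excluded by some other constraint, so the feasible region is empty.

infeasible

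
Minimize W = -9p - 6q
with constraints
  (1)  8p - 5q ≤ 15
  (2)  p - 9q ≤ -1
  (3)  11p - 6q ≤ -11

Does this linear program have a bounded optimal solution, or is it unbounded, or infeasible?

From the feasible point (-1, 0), moving in the direction (6, 11) keeps every constraint satisfied while W decreases without bound.

unbounded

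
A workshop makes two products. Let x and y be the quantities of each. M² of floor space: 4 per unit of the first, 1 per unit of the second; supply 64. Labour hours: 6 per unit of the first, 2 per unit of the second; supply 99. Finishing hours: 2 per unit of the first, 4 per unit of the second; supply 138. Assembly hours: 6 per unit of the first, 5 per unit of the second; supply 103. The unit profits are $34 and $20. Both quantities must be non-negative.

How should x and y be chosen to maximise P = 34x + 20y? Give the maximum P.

x = 31/2, y = 2, maximum P = 567

Extreme points and P = 34x + 20y:
  (0, 0) → P = 0
  (0, 103/5) → P = 412
  (16, 0) → P = 544
  (31/2, 2) → P = 567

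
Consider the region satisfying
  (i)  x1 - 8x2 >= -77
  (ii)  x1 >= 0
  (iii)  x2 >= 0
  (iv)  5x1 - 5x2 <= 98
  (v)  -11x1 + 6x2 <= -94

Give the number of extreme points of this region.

Pairwise boundary intersections that survive every other constraint:
  (167/5, 69/5)
  (607/41, 941/82)
  (98/5, 0)
  (94/11, 0)

4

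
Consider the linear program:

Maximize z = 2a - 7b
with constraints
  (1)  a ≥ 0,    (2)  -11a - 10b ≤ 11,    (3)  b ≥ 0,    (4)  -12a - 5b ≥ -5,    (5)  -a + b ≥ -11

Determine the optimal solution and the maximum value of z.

Feasible corners and z = 2a - 7b:
  (0, 0) → z = 0
  (0, 1) → z = -7
  (5/12, 0) → z = 5/6

a = 5/12, b = 0, maximum z = 5/6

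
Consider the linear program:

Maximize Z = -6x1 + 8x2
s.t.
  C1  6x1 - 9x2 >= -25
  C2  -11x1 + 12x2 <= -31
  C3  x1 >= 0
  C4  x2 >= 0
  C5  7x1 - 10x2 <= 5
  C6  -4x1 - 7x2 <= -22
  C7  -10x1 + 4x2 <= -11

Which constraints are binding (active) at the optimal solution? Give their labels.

C1 and C2

Extreme points and Z = -6x1 + 8x2:
  (193/9, 461/27) → Z = 214/27
  (295/3, 205/3) → Z = -130/3
  (125/13, 81/13) → Z = -102/13

The maximum is at (193/9, 461/27). Substituting into each constraint, equality holds for C1 and C2; the remaining constraints have slack.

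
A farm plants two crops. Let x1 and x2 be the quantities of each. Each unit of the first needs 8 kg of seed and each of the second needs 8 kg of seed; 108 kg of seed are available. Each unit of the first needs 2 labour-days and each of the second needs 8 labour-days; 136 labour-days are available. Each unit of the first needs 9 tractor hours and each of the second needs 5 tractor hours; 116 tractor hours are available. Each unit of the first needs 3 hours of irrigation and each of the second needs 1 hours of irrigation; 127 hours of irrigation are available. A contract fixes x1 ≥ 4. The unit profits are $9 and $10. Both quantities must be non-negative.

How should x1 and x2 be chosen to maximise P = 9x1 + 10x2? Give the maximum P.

Corner points and P = 9x1 + 10x2:
  (116/9, 0) → P = 116
  (4, 0) → P = 36
  (97/8, 11/8) → P = 983/8
  (4, 19/2) → P = 131

The optimum lies where 8x1 + 8x2 = 108 and x1 = 4.
Solving simultaneously gives x1 = 4, x2 = 19/2.

x1 = 4, x2 = 19/2, maximum P = 131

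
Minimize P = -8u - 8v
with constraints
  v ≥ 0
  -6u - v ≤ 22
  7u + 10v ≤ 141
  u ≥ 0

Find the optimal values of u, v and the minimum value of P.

Feasible corners and P = -8u - 8v:
  (141/7, 0) → P = -1128/7
  (0, 0) → P = 0
  (0, 141/10) → P = -564/5

The binding constraints are v = 0 and 7u + 10v = 141.
Solving simultaneously gives u = 141/7, v = 0.

u = 141/7, v = 0, minimum P = -1128/7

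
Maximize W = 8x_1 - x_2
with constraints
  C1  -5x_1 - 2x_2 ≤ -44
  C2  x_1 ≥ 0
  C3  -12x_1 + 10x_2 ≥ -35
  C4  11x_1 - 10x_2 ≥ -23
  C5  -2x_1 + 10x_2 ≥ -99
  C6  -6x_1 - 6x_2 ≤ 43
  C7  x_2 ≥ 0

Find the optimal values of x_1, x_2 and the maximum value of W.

x_1 = 58, x_2 = 661/10, maximum W = 3979/10

Vertices and W = 8x_1 - x_2:
  (255/37, 353/74) → W = 3727/74
  (197/36, 599/72) → W = 851/24
  (58, 661/10) → W = 3979/10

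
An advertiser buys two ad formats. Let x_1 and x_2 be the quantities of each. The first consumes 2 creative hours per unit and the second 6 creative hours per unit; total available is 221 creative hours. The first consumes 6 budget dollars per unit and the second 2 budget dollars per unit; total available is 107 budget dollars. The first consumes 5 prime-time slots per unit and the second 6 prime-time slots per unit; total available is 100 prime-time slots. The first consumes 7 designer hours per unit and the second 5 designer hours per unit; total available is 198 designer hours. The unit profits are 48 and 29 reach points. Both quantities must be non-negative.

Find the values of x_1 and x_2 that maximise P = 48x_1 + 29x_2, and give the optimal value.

Feasible corners and P = 48x_1 + 29x_2:
  (0, 0) → P = 0
  (0, 50/3) → P = 1450/3
  (107/6, 0) → P = 856
  (17, 5/2) → P = 1777/2

The binding constraints are 6x_1 + 2x_2 = 107 and 5x_1 + 6x_2 = 100.
Solving simultaneously gives x_1 = 17, x_2 = 5/2.

x_1 = 17, x_2 = 5/2, maximum P = 1777/2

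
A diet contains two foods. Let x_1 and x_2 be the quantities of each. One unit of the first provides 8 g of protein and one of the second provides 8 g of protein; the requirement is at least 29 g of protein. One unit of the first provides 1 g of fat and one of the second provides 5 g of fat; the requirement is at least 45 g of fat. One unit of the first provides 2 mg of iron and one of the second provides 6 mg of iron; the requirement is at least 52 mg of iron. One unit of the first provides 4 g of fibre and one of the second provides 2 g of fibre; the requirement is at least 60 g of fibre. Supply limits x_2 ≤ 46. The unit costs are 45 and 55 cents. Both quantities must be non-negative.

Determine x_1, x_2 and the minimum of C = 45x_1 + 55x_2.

x_1 = 35/3, x_2 = 20/3, minimum C = 2675/3

Vertices and C = 45x_1 + 55x_2:
  (0, 30) → C = 1650
  (0, 46) → C = 2530
  (45, 0) → C = 2025
  (35/3, 20/3) → C = 2675/3
The feasible region is unbounded (it extends along (1, 0)), but C strictly increases along every unbounded feasible direction, so there is no improving ray and the minimum is attained at a vertex.

At the optimal vertex, x_1 + 5x_2 = 45 and 4x_1 + 2x_2 = 60.
Solving simultaneously gives x_1 = 35/3, x_2 = 20/3.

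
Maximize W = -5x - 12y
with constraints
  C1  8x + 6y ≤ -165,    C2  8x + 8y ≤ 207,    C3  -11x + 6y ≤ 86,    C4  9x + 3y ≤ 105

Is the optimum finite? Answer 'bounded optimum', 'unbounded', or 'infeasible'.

unbounded

From the feasible point (-251/19, -1127/114), moving in the direction (-6, -11) keeps every constraint satisfied while W increases without bound.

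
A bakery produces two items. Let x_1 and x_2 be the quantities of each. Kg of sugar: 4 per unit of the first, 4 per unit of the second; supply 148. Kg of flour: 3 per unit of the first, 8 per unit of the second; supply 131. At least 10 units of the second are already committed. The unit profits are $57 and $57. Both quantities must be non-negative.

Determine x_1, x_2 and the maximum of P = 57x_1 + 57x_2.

Corner points and P = 57x_1 + 57x_2:
  (0, 131/8) → P = 7467/8
  (0, 10) → P = 570
  (17, 10) → P = 1539

The optimum lies where 3x_1 + 8x_2 = 131 and x_2 = 10.
Solving simultaneously gives x_1 = 17, x_2 = 10.

x_1 = 17, x_2 = 10, maximum P = 1539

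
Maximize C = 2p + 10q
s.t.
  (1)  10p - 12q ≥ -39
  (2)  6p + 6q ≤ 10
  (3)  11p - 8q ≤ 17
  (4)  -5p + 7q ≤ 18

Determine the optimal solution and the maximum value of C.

p = -19/36, q = 79/36, maximum C = 188/9

Vertices and C = 2p + 10q:
  (-57/10, -3/2) → C = -132/5
  (91/57, 4/57) → C = 74/19
  (-19/36, 79/36) → C = 188/9
The feasible region is unbounded (it extends along (-6, -5), (-8, -11)), but C strictly decreases along every unbounded feasible direction, so there is no improving ray and the maximum is attained at a vertex.

The optimum lies where 6p + 6q = 10 and -5p + 7q = 18.
Solving simultaneously gives p = -19/36, q = 79/36.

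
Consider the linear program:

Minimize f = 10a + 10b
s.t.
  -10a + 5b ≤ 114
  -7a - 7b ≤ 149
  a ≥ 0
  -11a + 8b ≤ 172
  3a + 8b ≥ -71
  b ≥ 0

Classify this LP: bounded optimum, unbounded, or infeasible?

Corner points and f = 10a + 10b:
  (0, 43/2) → f = 215
  (0, 0) → f = 0
The feasible region has finitely many vertices and no improving ray; the minimum is 0 at (0, 0).

bounded optimum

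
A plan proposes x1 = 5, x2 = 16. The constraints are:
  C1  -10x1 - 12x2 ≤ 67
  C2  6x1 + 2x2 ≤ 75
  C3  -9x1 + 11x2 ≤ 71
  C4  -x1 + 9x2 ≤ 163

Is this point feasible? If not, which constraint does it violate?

not feasible — violates C3

Constraint C3: -9x1 + 11x2 = 131, which is not ≤ 71. All other constraints are satisfied.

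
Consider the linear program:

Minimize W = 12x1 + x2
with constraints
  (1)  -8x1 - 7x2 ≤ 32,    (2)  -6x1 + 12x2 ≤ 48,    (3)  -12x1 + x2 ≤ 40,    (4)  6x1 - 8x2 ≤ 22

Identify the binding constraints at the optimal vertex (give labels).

Corner points and W = 12x1 + x2:
  (-78/23, -16/23) → W = -952/23
  (-51/53, -184/53) → W = -796/53
  (-72/23, 56/23) → W = -808/23
  (27, 35/2) → W = 683/2

The minimum is at (-78/23, -16/23). Substituting into each constraint, equality holds for (1) and (3); the remaining constraints have slack.

(1) and (3)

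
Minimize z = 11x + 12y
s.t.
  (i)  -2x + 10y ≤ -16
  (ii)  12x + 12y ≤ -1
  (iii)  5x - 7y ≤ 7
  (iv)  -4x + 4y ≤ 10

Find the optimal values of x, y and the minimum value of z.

Vertices and z = 11x + 12y:
  (-7/6, -11/6) → z = -209/6
  (-41/8, -21/8) → z = -703/8
  (-49/4, -39/4) → z = -1007/4

The optimum lies where 5x - 7y = 7 and -4x + 4y = 10.
Solving simultaneously gives x = -49/4, y = -39/4.

x = -49/4, y = -39/4, minimum z = -1007/4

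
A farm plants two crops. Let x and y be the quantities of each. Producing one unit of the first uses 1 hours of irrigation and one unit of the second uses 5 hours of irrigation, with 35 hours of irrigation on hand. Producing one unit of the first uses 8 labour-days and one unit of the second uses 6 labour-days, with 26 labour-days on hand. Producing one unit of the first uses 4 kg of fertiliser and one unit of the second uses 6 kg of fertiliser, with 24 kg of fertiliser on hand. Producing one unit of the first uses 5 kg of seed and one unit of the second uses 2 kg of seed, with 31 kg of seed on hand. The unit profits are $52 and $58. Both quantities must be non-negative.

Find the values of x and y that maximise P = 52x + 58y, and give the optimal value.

x = 1/2, y = 11/3, maximum P = 716/3

Extreme points and P = 52x + 58y:
  (0, 0) → P = 0
  (0, 4) → P = 232
  (13/4, 0) → P = 169
  (1/2, 11/3) → P = 716/3

The optimum lies where 8x + 6y = 26 and 4x + 6y = 24.
Solving simultaneously gives x = 1/2, y = 11/3.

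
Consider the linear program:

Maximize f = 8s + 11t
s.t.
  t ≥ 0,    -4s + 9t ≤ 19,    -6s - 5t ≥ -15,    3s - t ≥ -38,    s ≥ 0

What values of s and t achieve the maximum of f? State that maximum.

s = 20/37, t = 87/37, maximum f = 1117/37

Corner points and f = 8s + 11t:
  (5/2, 0) → f = 20
  (0, 0) → f = 0
  (20/37, 87/37) → f = 1117/37
  (0, 19/9) → f = 209/9

The optimum lies where -4s + 9t = 19 and -6s - 5t = -15.
Solving simultaneously gives s = 20/37, t = 87/37.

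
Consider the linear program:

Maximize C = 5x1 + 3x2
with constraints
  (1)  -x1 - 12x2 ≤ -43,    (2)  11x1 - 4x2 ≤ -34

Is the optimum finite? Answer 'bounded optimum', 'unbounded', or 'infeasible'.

From the feasible point (-59/34, 507/136), moving in the direction (4, 11) keeps every constraint satisfied while C increases without bound.

unbounded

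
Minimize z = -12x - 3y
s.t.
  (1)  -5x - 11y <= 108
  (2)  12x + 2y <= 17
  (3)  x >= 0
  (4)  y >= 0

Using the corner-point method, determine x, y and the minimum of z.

Corner points and z = -12x - 3y:
  (0, 17/2) → z = -51/2
  (17/12, 0) → z = -17
  (0, 0) → z = 0

At the optimal vertex, 12x + 2y = 17 and x = 0.
Solving simultaneously gives x = 0, y = 17/2.

x = 0, y = 17/2, minimum z = -51/2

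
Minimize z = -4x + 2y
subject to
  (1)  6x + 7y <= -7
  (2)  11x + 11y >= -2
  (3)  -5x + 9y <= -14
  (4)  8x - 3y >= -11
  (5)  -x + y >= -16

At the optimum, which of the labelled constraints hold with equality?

Corner points and z = -4x + 2y:
  (63/11, -65/11) → z = -382/11
  (105/13, -103/13) → z = -626/13
  (87/11, -89/11) → z = -526/11

The minimum is at (105/13, -103/13). Substituting into each constraint, equality holds for (1) and (5); the remaining constraints have slack.

(1) and (5)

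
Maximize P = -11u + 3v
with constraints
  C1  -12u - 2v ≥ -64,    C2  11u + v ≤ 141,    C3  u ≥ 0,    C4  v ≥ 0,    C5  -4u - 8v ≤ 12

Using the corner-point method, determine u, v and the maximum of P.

u = 0, v = 32, maximum P = 96

Feasible corners and P = -11u + 3v:
  (0, 32) → P = 96
  (16/3, 0) → P = -176/3
  (0, 0) → P = 0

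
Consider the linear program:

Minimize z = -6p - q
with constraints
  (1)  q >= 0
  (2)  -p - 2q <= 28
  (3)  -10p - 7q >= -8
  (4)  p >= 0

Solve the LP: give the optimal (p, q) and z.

Corner points and z = -6p - q:
  (4/5, 0) → z = -24/5
  (0, 0) → z = 0
  (0, 8/7) → z = -8/7

The optimum lies where q = 0 and -10p - 7q = -8.
Solving simultaneously gives p = 4/5, q = 0.

p = 4/5, q = 0, minimum z = -24/5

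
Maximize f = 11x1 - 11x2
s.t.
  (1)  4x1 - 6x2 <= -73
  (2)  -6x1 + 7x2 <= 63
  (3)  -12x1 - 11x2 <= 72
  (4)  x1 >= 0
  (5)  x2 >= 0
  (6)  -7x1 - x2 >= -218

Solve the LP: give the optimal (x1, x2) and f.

Feasible corners and f = 11x1 - 11x2:
  (133/8, 93/4) → f = -583/8
  (1235/46, 1383/46) → f = -814/23
  (133/5, 159/5) → f = -286/5

At the optimal vertex, 4x1 - 6x2 = -73 and -7x1 - x2 = -218.
Solving simultaneously gives x1 = 1235/46, x2 = 1383/46.

x1 = 1235/46, x2 = 1383/46, maximum f = -814/23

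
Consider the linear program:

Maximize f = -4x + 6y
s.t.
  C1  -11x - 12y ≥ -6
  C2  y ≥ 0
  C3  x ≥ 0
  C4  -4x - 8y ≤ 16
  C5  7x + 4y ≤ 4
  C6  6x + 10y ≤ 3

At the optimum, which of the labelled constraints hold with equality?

C3 and C6

Extreme points and f = -4x + 6y:
  (0, 0) → f = 0
  (1/2, 0) → f = -2
  (0, 3/10) → f = 9/5

The maximum is at (0, 3/10). Substituting into each constraint, equality holds for C3 and C6; the remaining constraints have slack.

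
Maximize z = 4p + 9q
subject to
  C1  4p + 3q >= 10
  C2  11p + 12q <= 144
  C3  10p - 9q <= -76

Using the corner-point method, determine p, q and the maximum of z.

Corner points and z = 4p + 9q:
  (-104/5, 466/15) → z = 982/5
  (-23/11, 202/33) → z = 514/11
  (128/73, 2276/219) → z = 7340/73

p = -104/5, q = 466/15, maximum z = 982/5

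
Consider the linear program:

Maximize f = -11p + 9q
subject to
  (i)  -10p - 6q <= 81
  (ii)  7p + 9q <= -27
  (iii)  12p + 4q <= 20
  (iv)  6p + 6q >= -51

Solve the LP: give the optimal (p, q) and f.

p = -189/16, q = 99/16, maximum f = 1485/8

Feasible corners and f = -11p + 9q:
  (-189/16, 99/16) → f = 1485/8
  (-15/2, -1) → f = 147/2
  (18/5, -29/5) → f = -459/5
  (27/4, -61/4) → f = -423/2

The optimum lies where -10p - 6q = 81 and 7p + 9q = -27.
Solving simultaneously gives p = -189/16, q = 99/16.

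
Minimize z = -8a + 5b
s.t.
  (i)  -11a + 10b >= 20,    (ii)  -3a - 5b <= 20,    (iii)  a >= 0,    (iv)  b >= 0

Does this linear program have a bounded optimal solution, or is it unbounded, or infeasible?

From the feasible point (0, 2), moving in the direction (10, 11) keeps every constraint satisfied while z decreases without bound.

unbounded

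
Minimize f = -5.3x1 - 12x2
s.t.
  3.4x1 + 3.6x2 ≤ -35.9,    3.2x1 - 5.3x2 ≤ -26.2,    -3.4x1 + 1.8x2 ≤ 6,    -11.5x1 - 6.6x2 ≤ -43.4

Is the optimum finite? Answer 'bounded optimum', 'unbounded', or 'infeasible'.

The boundaries 3.4x1 + 3.6x2 = -35.9 and -11.5x1 - 6.6x2 = -43.4 meet at (6553/316, -56041/1896), but that point violates 3.2x1 - 5.3x2 ≤ -26.2. Every candidate vertex is excluded by some other constraint, so the feasible region is empty.

infeasible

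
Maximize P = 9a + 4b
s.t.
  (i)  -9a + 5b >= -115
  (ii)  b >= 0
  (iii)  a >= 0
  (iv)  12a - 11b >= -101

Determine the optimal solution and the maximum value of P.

Vertices and P = 9a + 4b:
  (115/9, 0) → P = 115
  (590/13, 763/13) → P = 8362/13
  (0, 0) → P = 0
  (0, 101/11) → P = 404/11

The binding constraints are -9a + 5b = -115 and 12a - 11b = -101.
Solving simultaneously gives a = 590/13, b = 763/13.

a = 590/13, b = 763/13, maximum P = 8362/13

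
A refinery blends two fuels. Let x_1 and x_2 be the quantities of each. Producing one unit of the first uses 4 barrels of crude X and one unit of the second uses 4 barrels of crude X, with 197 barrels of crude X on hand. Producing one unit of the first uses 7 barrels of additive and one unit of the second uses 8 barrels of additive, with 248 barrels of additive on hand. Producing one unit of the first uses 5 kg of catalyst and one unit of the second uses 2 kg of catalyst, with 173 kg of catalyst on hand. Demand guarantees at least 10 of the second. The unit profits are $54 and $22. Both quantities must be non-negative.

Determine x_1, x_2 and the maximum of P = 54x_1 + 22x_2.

Extreme points and P = 54x_1 + 22x_2:
  (0, 31) → P = 682
  (0, 10) → P = 220
  (24, 10) → P = 1516

x_1 = 24, x_2 = 10, maximum P = 1516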